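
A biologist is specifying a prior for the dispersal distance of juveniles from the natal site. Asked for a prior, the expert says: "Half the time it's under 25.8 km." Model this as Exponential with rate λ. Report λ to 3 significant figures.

λ ≈ 0.0269

Exponential median = ln 2 / λ, so λ = ln 2 / 25.8 = 0.0269.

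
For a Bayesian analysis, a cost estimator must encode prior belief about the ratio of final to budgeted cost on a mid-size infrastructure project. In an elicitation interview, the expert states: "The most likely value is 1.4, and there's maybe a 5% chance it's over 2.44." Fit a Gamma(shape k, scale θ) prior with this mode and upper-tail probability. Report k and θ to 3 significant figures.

Gamma(k,θ) with k>1 has mode (k−1)θ, so θ = 1.4/(k−1).
Need P(X < 2.44) = 0.95 with θ tied to k this way. Start at k = 2, θ = 1.4: P(X<2.44) ≈ 0.520.
Too low — raise k to concentrate. Iterating converges to k ≈ 10.
Then θ = 1.4/(10−1) ≈ 0.155.

k ≈ 10, θ ≈ 0.155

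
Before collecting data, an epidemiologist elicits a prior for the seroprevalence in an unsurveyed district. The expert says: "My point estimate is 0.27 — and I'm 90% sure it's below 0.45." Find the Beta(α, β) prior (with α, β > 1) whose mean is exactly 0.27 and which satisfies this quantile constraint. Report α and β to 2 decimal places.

With mean 0.27 fixed, write α = 0.27s, β = 0.73s where s = α+β.
Need P(θ < 0.45) = 0.9 under Beta(0.27s, 0.73s). Normal approximation: (q−m)/√(m(1−m)/s) ≈ z_{0.9} = 1.28, so s ≈ 0.27·0.73·(1.28)²/(0.45−0.27)² = 10.0.
At s = 10.0: P(θ<0.45) ≈ 0.894. Adjusting to match 0.9 gives s ≈ 10.57.
So α = 0.27·10.57 ≈ 2.85, β = 0.73·10.57 ≈ 7.71.

α ≈ 2.85, β ≈ 7.71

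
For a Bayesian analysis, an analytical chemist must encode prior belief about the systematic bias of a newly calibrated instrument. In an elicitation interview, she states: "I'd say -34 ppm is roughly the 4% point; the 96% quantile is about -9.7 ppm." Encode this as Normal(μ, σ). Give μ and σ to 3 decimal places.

μ = -21.850, σ = 6.940

For Normal(μ,σ), the p-quantile is μ + z_p·σ. Here z_{0.04} = -1.751, z_{0.96} = 1.751.
So -34 = μ − 1.751σ and -9.7 = μ + 1.751σ.
Subtracting: σ = (-9.7 − -34)/(1.751 − (-1.751)) = 6.940.
Then μ = -34 − (-1.751)·6.940 = -21.850.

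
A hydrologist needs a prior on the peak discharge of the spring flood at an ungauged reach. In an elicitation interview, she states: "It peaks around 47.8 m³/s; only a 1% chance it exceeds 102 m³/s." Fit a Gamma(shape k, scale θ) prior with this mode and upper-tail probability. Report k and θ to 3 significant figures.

Gamma(k,θ) with k>1 has mode (k−1)θ, so θ = 47.8/(k−1).
Need P(X < 102) = 0.99 with θ tied to k this way. Start at k = 2, θ = 47.8: P(X<102) ≈ 0.629.
Too low — raise k to concentrate. Iterating converges to k ≈ 9.44.
Then θ = 47.8/(9.44−1) ≈ 5.66.

k ≈ 9.44, θ ≈ 5.66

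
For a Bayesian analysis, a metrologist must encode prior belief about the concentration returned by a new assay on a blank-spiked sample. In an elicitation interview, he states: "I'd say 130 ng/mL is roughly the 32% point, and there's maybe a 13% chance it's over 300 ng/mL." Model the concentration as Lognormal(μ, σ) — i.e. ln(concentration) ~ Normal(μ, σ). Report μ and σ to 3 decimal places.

If T ~ Lognormal(μ,σ) then ln T ~ Normal(μ,σ), so the p-quantile of ln T is μ + z_p·σ.
ln(130) = 4.868 and ln(300) = 5.704; z_{0.32} = -0.4677, z_{0.87} = 1.126.
σ = (5.704 − 4.868)/(1.126 − (-0.4677)) = 0.525.
μ = 4.868 − (-0.4677)·0.525 = 5.113.

μ ≈ 5.113, σ ≈ 0.525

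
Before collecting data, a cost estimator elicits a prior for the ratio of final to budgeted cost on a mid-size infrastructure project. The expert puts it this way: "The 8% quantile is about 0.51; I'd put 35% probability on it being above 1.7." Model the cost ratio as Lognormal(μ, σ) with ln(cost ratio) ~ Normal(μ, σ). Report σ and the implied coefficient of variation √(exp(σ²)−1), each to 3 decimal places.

σ ≈ 0.672, CV ≈ 0.756

If T ~ Lognormal(μ,σ) then ln T ~ Normal(μ,σ), so the p-quantile of ln T is μ + z_p·σ.
ln(0.51) = -0.6733 and ln(1.7) = 0.5306; z_{0.08} = -1.405, z_{0.65} = 0.3853.
σ = (0.5306 − -0.6733)/(0.3853 − (-1.405)) = 0.672.
μ = -0.6733 − (-1.405)·0.672 = 0.272.
CV = √(exp(σ²)−1) = √(exp(0.4522)−1) = 0.756.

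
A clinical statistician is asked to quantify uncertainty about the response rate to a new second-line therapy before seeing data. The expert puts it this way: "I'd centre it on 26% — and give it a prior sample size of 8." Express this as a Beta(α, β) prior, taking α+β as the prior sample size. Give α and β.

Under the effective-sample-size interpretation, Beta(α, β) has prior mean α/(α+β) and prior sample size α+β.
So α+β = 8 and α/(α+β) = 0.26, giving α = 0.26·8 = 2.08 and β = 8 − 2.08 = 5.92.

α = 2.08, β = 5.92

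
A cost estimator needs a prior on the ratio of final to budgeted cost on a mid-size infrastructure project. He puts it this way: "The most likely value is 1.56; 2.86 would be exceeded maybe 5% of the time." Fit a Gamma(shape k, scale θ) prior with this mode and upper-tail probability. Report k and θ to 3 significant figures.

Gamma(k,θ) with k>1 has mode (k−1)θ, so θ = 1.56/(k−1).
Need P(X < 2.86) = 0.95 with θ tied to k this way. Start at k = 2, θ = 1.56: P(X<2.86) ≈ 0.547.
Too low — raise k to concentrate. Iterating converges to k ≈ 8.58.
Then θ = 1.56/(8.58−1) ≈ 0.206.

k ≈ 8.58, θ ≈ 0.206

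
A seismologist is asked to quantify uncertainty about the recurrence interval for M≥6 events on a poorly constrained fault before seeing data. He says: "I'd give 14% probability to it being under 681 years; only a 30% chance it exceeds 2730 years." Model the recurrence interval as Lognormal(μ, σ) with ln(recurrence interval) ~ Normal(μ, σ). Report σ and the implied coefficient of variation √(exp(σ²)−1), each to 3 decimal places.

If T ~ Lognormal(μ,σ) then ln T ~ Normal(μ,σ), so the p-quantile of ln T is μ + z_p·σ.
ln(681) = 6.524 and ln(2730) = 7.912; z_{0.14} = -1.08, z_{0.7} = 0.5244.
σ = (7.912 − 6.524)/(0.5244 − (-1.08)) = 0.865.
μ = 6.524 − (-1.08)·0.865 = 7.458.
CV = √(exp(σ²)−1) = √(exp(0.7487)−1) = 1.056.

σ ≈ 0.865, CV ≈ 1.056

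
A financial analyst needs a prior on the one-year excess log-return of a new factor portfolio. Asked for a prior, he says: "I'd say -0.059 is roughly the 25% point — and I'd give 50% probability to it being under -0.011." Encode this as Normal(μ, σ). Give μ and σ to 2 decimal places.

The p-quantile of Normal(μ,σ) is μ + z_p·σ, with z_{0.25} = -0.6745 and z_{0.5} = 0.
Eliminate σ: μ = (z₂·x₁ − z₁·x₂)/(z₂ − z₁) = (0·-0.059 − (-0.6745)·-0.011)/0.6745 = -0.01.
Then σ = (x₂ − x₁)/(z₂ − z₁) = (-0.011 − -0.059)/0.6745 = 0.07.

μ = -0.01, σ = 0.07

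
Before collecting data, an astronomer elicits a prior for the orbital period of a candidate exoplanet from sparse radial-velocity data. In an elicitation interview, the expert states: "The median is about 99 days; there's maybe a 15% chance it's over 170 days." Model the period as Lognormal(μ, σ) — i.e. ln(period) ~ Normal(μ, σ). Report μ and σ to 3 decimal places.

If T ~ Lognormal(μ,σ) then ln T ~ Normal(μ,σ), so the p-quantile of ln T is μ + z_p·σ.
ln(99) = 4.595 and ln(170) = 5.136; z_{0.5} = 0, z_{0.85} = 1.036.
σ = (5.136 − 4.595)/(1.036 − (0)) = 0.522.
μ = 4.595 − (0)·0.522 = 4.595.

μ ≈ 4.595, σ ≈ 0.522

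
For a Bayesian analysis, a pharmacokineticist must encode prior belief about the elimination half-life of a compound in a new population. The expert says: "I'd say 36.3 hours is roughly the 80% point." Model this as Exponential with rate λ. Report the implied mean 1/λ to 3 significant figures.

P(T < 36.3) = 1 − e^(−λ·36.3) = 0.8, so λ = −ln(1−0.8)/36.3 = −ln(0.2)/36.3 = 0.0443.
Mean = 1/λ = 22.6 hours.

mean ≈ 22.6 hours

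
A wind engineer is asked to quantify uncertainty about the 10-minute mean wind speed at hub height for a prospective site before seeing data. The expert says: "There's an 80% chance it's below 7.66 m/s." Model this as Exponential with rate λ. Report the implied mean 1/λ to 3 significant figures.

P(T < 7.66) = 1 − e^(−λ·7.66) = 0.8, so λ = −ln(1−0.8)/7.66 = −ln(0.2)/7.66 = 0.21.
Mean = 1/λ = 4.76 m/s.

mean ≈ 4.76 m/s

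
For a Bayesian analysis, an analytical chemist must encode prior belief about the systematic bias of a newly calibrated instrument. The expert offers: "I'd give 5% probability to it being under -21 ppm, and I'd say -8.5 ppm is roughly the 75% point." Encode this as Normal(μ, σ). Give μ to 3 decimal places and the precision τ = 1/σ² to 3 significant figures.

μ = -12.135, τ = 0.0344

The p-quantile of Normal(μ,σ) is μ + z_p·σ, with z_{0.05} = -1.645 and z_{0.75} = 0.6745.
Eliminate σ: μ = (z₂·x₁ − z₁·x₂)/(z₂ − z₁) = (0.6745·-21 − (-1.645)·-8.5)/2.319 = -12.135.
Then σ = (x₂ − x₁)/(z₂ − z₁) = (-8.5 − -21)/2.319 = 5.389.
Precision τ = 1/σ² = 1/5.389² = 0.0344.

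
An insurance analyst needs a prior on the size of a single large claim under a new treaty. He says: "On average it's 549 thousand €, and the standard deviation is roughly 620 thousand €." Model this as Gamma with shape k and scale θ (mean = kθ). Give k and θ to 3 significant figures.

For Gamma(k, scale θ): mean = kθ, variance = kθ², so CV = 1/√k.
CV = SD/mean = 620/549 = 1.129, hence k = 1/CV² = 0.784.
Then θ = mean/k = 549/0.784 = 700.

k ≈ 0.784, θ ≈ 700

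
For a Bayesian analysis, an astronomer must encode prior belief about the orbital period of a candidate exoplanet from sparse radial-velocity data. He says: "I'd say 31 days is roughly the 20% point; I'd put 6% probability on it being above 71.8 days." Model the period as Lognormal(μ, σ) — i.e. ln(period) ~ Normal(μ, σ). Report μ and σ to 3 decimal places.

μ ≈ 3.729, σ ≈ 0.350

If T ~ Lognormal(μ,σ) then ln T ~ Normal(μ,σ), so the p-quantile of ln T is μ + z_p·σ.
ln(31) = 3.434 and ln(71.8) = 4.274; z_{0.2} = -0.8416, z_{0.94} = 1.555.
σ = (4.274 − 3.434)/(1.555 − (-0.8416)) = 0.350.
μ = 3.434 − (-0.8416)·0.350 = 3.729.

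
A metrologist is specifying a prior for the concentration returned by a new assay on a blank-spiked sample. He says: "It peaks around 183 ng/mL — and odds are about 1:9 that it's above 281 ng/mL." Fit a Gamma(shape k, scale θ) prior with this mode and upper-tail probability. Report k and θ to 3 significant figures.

k ≈ 11.2, θ ≈ 18

Gamma(k,θ) with k>1 has mode (k−1)θ, so θ = 183/(k−1).
Need P(X < 281) = 0.9 with θ tied to k this way. Start at k = 2, θ = 183: P(X<281) ≈ 0.454.
Too low — raise k to concentrate. Iterating converges to k ≈ 11.2.
Then θ = 183/(11.2−1) ≈ 18.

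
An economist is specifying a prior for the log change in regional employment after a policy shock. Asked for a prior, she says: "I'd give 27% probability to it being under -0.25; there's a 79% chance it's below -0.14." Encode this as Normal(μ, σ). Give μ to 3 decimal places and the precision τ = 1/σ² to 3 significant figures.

μ = -0.203, τ = 166

The p-quantile of Normal(μ,σ) is μ + z_p·σ, with z_{0.27} = -0.6128 and z_{0.79} = 0.8064.
Eliminate σ: μ = (z₂·x₁ − z₁·x₂)/(z₂ − z₁) = (0.8064·-0.25 − (-0.6128)·-0.14)/1.419 = -0.203.
Then σ = (x₂ − x₁)/(z₂ − z₁) = (-0.14 − -0.25)/1.419 = 0.078.
Precision τ = 1/σ² = 1/0.07751² = 166.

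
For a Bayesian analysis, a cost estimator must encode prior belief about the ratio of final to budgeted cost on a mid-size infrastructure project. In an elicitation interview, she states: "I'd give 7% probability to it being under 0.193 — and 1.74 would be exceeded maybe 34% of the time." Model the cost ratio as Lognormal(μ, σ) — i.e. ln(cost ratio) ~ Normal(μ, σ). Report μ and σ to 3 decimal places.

If T ~ Lognormal(μ,σ) then ln T ~ Normal(μ,σ), so the p-quantile of ln T is μ + z_p·σ.
ln(0.193) = -1.645 and ln(1.74) = 0.5539; z_{0.07} = -1.476, z_{0.66} = 0.4125.
σ = (0.5539 − -1.645)/(0.4125 − (-1.476)) = 1.165.
μ = -1.645 − (-1.476)·1.165 = 0.074.

μ ≈ 0.074, σ ≈ 1.165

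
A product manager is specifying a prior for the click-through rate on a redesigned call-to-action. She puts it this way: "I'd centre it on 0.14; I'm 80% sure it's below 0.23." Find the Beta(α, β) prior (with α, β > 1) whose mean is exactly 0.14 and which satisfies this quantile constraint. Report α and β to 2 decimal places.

α ≈ 1.02, β ≈ 6.24

With mean 0.14 fixed, write α = 0.14s, β = 0.86s where s = α+β.
Need P(θ < 0.23) = 0.8 under Beta(0.14s, 0.86s). Normal approximation: (q−m)/√(m(1−m)/s) ≈ z_{0.8} = 0.842, so s ≈ 0.14·0.86·(0.842)²/(0.23−0.14)² = 10.5.
At s = 10.5: P(θ<0.23) ≈ 0.823. Adjusting to match 0.8 gives s ≈ 7.25.
So α = 0.14·7.25 ≈ 1.02, β = 0.86·7.25 ≈ 6.24.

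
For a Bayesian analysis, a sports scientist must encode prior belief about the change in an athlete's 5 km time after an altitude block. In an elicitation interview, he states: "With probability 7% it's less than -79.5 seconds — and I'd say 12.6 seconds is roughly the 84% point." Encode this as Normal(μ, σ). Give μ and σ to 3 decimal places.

For Normal(μ,σ), the p-quantile is μ + z_p·σ. Here z_{0.07} = -1.476, z_{0.84} = 0.9945.
So -79.5 = μ − 1.476σ and 12.6 = μ + 0.9945σ.
Subtracting: σ = (12.6 − -79.5)/(0.9945 − (-1.476)) = 37.284.
Then μ = -79.5 − (-1.476)·37.284 = -24.477.

μ = -24.477, σ = 37.284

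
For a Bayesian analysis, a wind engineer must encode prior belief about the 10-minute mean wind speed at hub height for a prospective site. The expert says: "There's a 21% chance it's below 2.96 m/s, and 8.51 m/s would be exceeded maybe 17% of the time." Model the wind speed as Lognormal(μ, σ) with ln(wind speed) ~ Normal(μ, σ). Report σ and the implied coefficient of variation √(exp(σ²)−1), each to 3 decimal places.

If T ~ Lognormal(μ,σ) then ln T ~ Normal(μ,σ), so the p-quantile of ln T is μ + z_p·σ.
ln(2.96) = 1.085 and ln(8.51) = 2.141; z_{0.21} = -0.8064, z_{0.83} = 0.9542.
σ = (2.141 − 1.085)/(0.9542 − (-0.8064)) = 0.600.
μ = 1.085 − (-0.8064)·0.600 = 1.569.
CV = √(exp(σ²)−1) = √(exp(0.3598)−1) = 0.658.

σ ≈ 0.600, CV ≈ 0.658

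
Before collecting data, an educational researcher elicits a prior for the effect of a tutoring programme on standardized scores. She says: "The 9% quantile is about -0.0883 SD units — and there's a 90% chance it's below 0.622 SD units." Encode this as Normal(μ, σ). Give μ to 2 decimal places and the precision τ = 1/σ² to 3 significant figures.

μ = 0.27, τ = 13.6

For Normal(μ,σ), the p-quantile is μ + z_p·σ. Here z_{0.09} = -1.341, z_{0.9} = 1.282.
So -0.0883 = μ − 1.341σ and 0.622 = μ + 1.282σ.
Subtracting: σ = (0.622 − -0.0883)/(1.282 − (-1.341)) = 0.27.
Then μ = -0.0883 − (-1.341)·0.27 = 0.27.
Precision τ = 1/σ² = 1/0.2709² = 13.6.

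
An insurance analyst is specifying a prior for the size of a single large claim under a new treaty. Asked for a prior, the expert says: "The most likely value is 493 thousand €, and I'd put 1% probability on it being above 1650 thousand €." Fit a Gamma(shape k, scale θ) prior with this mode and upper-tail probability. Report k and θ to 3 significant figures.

Gamma(k,θ) with k>1 has mode (k−1)θ, so θ = 493/(k−1).
Need P(X < 1650) = 0.99 with θ tied to k this way. Start at k = 2, θ = 493: P(X<1650) ≈ 0.847.
Too low — raise k to concentrate. Iterating converges to k ≈ 4.
Then θ = 493/(4−1) ≈ 164.

k ≈ 4, θ ≈ 164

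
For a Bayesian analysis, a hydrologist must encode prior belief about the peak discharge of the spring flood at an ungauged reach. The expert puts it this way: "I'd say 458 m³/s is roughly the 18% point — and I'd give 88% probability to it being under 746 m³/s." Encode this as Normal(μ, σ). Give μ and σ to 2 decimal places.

For Normal(μ,σ), the p-quantile is μ + z_p·σ. Here z_{0.18} = -0.9154, z_{0.88} = 1.175.
So 458 = μ − 0.9154σ and 746 = μ + 1.175σ.
Subtracting: σ = (746 − 458)/(1.175 − (-0.9154)) = 137.78.
Then μ = 458 − (-0.9154)·137.78 = 584.12.

μ = 584.12, σ = 137.78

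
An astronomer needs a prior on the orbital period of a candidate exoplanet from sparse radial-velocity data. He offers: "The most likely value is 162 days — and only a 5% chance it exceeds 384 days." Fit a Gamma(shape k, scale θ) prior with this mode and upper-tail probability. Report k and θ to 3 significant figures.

k ≈ 4.67, θ ≈ 44.2

Gamma(k,θ) with k>1 has mode (k−1)θ, so θ = 162/(k−1).
Need P(X < 384) = 0.95 with θ tied to k this way. Start at k = 2, θ = 162: P(X<384) ≈ 0.685.
Too low — raise k to concentrate. Iterating converges to k ≈ 4.67.
Then θ = 162/(4.67−1) ≈ 44.2.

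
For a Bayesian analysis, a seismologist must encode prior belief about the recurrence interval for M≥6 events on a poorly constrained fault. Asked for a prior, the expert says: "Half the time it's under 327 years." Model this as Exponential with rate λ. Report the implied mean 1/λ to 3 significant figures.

Exponential median = ln 2 / λ, so λ = ln 2 / 327.0 = 0.00212.
Mean = 1/λ = 472 years.

mean ≈ 472 years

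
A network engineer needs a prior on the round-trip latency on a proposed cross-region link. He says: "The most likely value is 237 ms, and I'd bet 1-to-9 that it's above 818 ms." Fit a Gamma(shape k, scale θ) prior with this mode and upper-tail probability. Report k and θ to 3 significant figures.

Gamma(k,θ) with k>1 has mode (k−1)θ, so θ = 237/(k−1).
Need P(X < 818) = 0.9 with θ tied to k this way. Start at k = 2, θ = 237: P(X<818) ≈ 0.859.
Too low — raise k to concentrate. Iterating converges to k ≈ 2.22.
Then θ = 237/(2.22−1) ≈ 194.

k ≈ 2.22, θ ≈ 194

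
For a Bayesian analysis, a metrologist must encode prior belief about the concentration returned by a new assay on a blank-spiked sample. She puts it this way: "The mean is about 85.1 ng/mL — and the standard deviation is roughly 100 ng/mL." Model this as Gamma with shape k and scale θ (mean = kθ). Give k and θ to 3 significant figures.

k ≈ 0.724, θ ≈ 118

For Gamma(k, scale θ): mean = kθ, variance = kθ², so CV = 1/√k.
CV = SD/mean = 100/85.1 = 1.175, hence k = 1/CV² = 0.724.
Then θ = mean/k = 85.1/0.724 = 118.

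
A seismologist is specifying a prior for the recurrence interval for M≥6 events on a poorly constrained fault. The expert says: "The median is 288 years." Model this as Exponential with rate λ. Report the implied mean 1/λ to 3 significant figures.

Exponential median = ln 2 / λ, so λ = ln 2 / 288.0 = 0.00241.
Mean = 1/λ = 415 years.

mean ≈ 415 years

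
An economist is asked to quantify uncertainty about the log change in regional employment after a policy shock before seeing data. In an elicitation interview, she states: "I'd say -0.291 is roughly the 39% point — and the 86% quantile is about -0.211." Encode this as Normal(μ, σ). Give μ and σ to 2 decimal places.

μ = -0.27, σ = 0.06

For Normal(μ,σ), the p-quantile is μ + z_p·σ. Here z_{0.39} = -0.2793, z_{0.86} = 1.08.
So -0.291 = μ − 0.2793σ and -0.211 = μ + 1.08σ.
Subtracting: σ = (-0.211 − -0.291)/(1.08 − (-0.2793)) = 0.06.
Then μ = -0.291 − (-0.2793)·0.06 = -0.27.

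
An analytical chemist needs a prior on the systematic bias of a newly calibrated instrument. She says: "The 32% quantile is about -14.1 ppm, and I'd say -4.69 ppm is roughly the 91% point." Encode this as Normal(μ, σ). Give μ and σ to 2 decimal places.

μ = -11.67, σ = 5.20

The p-quantile of Normal(μ,σ) is μ + z_p·σ, with z_{0.32} = -0.4677 and z_{0.91} = 1.341.
Eliminate σ: μ = (z₂·x₁ − z₁·x₂)/(z₂ − z₁) = (1.341·-14.1 − (-0.4677)·-4.69)/1.808 = -11.67.
Then σ = (x₂ − x₁)/(z₂ − z₁) = (-4.69 − -14.1)/1.808 = 5.20.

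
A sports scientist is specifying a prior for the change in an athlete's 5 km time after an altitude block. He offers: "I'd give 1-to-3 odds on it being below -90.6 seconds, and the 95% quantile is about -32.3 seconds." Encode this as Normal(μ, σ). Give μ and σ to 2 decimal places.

For Normal(μ,σ), the p-quantile is μ + z_p·σ. Here z_{0.25} = -0.6745, z_{0.95} = 1.645.
So -90.6 = μ − 0.6745σ and -32.3 = μ + 1.645σ.
Subtracting: σ = (-32.3 − -90.6)/(1.645 − (-0.6745)) = 25.14.
Then μ = -90.6 − (-0.6745)·25.14 = -73.65.

μ = -73.65, σ = 25.14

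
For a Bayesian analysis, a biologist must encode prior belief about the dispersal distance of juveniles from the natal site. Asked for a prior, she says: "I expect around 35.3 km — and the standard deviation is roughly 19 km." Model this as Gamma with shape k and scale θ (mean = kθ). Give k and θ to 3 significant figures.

For Gamma(k, scale θ): mean = kθ, variance = kθ², so CV = 1/√k.
CV = SD/mean = 19/35.3 = 0.5382, hence k = 1/CV² = 3.45.
Then θ = mean/k = 35.3/3.45 = 10.2.

k ≈ 3.45, θ ≈ 10.2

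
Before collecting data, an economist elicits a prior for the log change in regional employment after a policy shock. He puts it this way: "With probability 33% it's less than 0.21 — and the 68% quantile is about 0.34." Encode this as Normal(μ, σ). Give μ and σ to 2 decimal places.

μ = 0.27, σ = 0.14

The p-quantile of Normal(μ,σ) is μ + z_p·σ, with z_{0.33} = -0.4399 and z_{0.68} = 0.4677.
Eliminate σ: μ = (z₂·x₁ − z₁·x₂)/(z₂ − z₁) = (0.4677·0.21 − (-0.4399)·0.34)/0.9076 = 0.27.
Then σ = (x₂ − x₁)/(z₂ − z₁) = (0.34 − 0.21)/0.9076 = 0.14.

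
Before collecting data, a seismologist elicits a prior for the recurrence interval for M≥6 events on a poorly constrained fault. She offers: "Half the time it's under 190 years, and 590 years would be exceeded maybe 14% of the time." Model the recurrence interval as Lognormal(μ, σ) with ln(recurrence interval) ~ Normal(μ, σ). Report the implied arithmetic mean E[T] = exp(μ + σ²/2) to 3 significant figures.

E[T] ≈ 329 years

If T ~ Lognormal(μ,σ) then ln T ~ Normal(μ,σ), so the p-quantile of ln T is μ + z_p·σ.
ln(190) = 5.247 and ln(590) = 6.38; z_{0.5} = 0, z_{0.86} = 1.08.
σ = (6.38 − 5.247)/(1.08 − (0)) = 1.049.
μ = 5.247 − (0)·1.049 = 5.247.
E[T] = exp(μ + σ²/2) = exp(5.247 + 0.5500) = 329 years.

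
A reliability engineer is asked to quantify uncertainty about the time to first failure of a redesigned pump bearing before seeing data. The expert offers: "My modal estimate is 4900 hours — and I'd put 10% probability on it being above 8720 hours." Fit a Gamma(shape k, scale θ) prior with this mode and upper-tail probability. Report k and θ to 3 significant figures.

Gamma(k,θ) with k>1 has mode (k−1)θ, so θ = 4900/(k−1).
Need P(X < 8720) = 0.9 with θ tied to k this way. Start at k = 2, θ = 4900: P(X<8720) ≈ 0.531.
Too low — raise k to concentrate. Iterating converges to k ≈ 6.73.
Then θ = 4900/(6.73−1) ≈ 856.

k ≈ 6.73, θ ≈ 856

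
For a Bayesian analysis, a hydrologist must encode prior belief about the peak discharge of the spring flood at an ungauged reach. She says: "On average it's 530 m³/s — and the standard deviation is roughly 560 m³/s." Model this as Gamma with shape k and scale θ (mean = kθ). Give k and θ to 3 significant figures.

For Gamma(k, scale θ): mean = kθ, variance = kθ², so CV = 1/√k.
CV = SD/mean = 560/530 = 1.057, hence k = 1/CV² = 0.896.
Then θ = mean/k = 530/0.896 = 592.

k ≈ 0.896, θ ≈ 592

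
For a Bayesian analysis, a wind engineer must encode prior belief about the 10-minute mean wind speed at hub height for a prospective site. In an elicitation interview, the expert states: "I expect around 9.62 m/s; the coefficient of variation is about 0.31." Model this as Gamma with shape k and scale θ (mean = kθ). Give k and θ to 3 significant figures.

For Gamma(k, scale θ): mean = kθ, variance = kθ², so CV = 1/√k.
CV = 0.31, hence k = 1/CV² = 10.4.
Then θ = mean/k = 9.62/10.4 = 0.924.

k ≈ 10.4, θ ≈ 0.924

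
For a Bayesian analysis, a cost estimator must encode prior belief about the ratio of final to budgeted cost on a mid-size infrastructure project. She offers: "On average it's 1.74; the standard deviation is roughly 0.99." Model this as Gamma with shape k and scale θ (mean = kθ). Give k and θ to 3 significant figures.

For Gamma(k, scale θ): mean = kθ, variance = kθ², so CV = 1/√k.
CV = SD/mean = 0.99/1.74 = 0.569, hence k = 1/CV² = 3.09.
Then θ = mean/k = 1.74/3.09 = 0.563.

k ≈ 3.09, θ ≈ 0.563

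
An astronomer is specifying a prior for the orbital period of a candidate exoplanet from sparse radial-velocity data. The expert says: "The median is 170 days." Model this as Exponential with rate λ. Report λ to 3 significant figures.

λ ≈ 0.00408

Exponential median = ln 2 / λ, so λ = ln 2 / 170.0 = 0.00408.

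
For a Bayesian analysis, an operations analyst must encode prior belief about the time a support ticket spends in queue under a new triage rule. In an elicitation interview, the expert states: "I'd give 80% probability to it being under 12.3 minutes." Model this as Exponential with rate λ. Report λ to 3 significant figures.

λ ≈ 0.131

P(T < 12.3) = 1 − e^(−λ·12.3) = 0.8, so λ = −ln(1−0.8)/12.3 = −ln(0.2)/12.3 = 0.131.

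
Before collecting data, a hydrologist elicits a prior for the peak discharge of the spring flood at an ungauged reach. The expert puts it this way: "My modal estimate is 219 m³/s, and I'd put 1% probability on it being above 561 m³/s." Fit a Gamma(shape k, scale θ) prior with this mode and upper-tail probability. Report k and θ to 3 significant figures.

Gamma(k,θ) with k>1 has mode (k−1)θ, so θ = 219/(k−1).
Need P(X < 561) = 0.99 with θ tied to k this way. Start at k = 2, θ = 219: P(X<561) ≈ 0.725.
Too low — raise k to concentrate. Iterating converges to k ≈ 6.28.
Then θ = 219/(6.28−1) ≈ 41.5.

k ≈ 6.28, θ ≈ 41.5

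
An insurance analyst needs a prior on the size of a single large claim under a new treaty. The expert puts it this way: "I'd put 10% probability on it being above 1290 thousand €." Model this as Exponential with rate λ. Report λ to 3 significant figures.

P(T > 1290.0) = e^(−λ·1290.0) = 0.1, so λ = −ln(0.1)/1290.0 = 0.00178.

λ ≈ 0.00178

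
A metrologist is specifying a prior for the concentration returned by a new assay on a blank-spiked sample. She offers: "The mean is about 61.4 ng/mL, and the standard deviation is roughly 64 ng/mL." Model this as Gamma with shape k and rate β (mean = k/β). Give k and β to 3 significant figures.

For Gamma(k, rate β): mean = k/β, variance = k/β², so CV = 1/√k.
CV = SD/mean = 64/61.4 = 1.042, hence k = 1/CV² = 0.92.
Then β = k/mean = 0.92/61.4 = 0.015.

k ≈ 0.92, β ≈ 0.015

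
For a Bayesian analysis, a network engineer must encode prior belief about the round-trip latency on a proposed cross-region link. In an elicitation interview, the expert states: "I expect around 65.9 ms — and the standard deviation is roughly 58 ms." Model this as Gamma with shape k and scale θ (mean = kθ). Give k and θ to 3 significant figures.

For Gamma(k, scale θ): mean = kθ, variance = kθ², so CV = 1/√k.
CV = SD/mean = 58/65.9 = 0.8801, hence k = 1/CV² = 1.29.
Then θ = mean/k = 65.9/1.29 = 51.

k ≈ 1.29, θ ≈ 51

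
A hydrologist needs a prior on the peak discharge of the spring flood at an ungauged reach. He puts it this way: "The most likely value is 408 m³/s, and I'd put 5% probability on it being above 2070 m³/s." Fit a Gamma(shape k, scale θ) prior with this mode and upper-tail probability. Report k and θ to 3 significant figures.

Gamma(k,θ) with k>1 has mode (k−1)θ, so θ = 408/(k−1).
Need P(X < 2070) = 0.95 with θ tied to k this way. Start at k = 2, θ = 408: P(X<2070) ≈ 0.962.
Too high — lower k to spread out. Iterating converges to k ≈ 1.9.
Then θ = 408/(1.9−1) ≈ 451.

k ≈ 1.9, θ ≈ 451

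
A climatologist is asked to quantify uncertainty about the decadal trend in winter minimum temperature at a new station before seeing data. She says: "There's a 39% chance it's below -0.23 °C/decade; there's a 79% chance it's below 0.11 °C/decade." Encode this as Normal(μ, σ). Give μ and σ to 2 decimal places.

μ = -0.14, σ = 0.31

For Normal(μ,σ), the p-quantile is μ + z_p·σ. Here z_{0.39} = -0.2793, z_{0.79} = 0.8064.
So -0.23 = μ − 0.2793σ and 0.11 = μ + 0.8064σ.
Subtracting: σ = (0.11 − -0.23)/(0.8064 − (-0.2793)) = 0.31.
Then μ = -0.23 − (-0.2793)·0.31 = -0.14.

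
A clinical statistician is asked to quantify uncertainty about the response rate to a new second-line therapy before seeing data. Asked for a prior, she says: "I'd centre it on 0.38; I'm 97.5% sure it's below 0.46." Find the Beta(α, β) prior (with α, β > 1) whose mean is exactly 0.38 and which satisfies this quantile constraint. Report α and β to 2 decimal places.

α ≈ 55.34, β ≈ 90.29

With mean 0.38 fixed, write α = 0.38s, β = 0.62s where s = α+β.
Need P(θ < 0.46) = 0.975 under Beta(0.38s, 0.62s). Normal approximation: (q−m)/√(m(1−m)/s) ≈ z_{0.975} = 1.96, so s ≈ 0.38·0.62·(1.96)²/(0.46−0.38)² = 141.4.
At s = 141.4: P(θ<0.46) ≈ 0.973. Adjusting to match 0.975 gives s ≈ 145.63.
So α = 0.38·145.63 ≈ 55.34, β = 0.62·145.63 ≈ 90.29.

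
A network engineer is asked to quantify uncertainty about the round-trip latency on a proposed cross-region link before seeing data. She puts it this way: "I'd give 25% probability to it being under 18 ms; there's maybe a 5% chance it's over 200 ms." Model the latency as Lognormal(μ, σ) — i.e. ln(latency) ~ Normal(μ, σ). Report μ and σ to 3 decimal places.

μ ≈ 3.591, σ ≈ 1.038

If T ~ Lognormal(μ,σ) then ln T ~ Normal(μ,σ), so the p-quantile of ln T is μ + z_p·σ.
ln(18) = 2.89 and ln(200) = 5.298; z_{0.25} = -0.6745, z_{0.95} = 1.645.
σ = (5.298 − 2.89)/(1.645 − (-0.6745)) = 1.038.
μ = 2.89 − (-0.6745)·1.038 = 3.591.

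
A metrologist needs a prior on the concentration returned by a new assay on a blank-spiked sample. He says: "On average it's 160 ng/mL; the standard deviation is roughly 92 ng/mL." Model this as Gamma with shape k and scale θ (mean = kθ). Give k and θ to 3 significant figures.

k ≈ 3.02, θ ≈ 52.9

For Gamma(k, scale θ): mean = kθ, variance = kθ², so CV = 1/√k.
CV = SD/mean = 92/160 = 0.575, hence k = 1/CV² = 3.02.
Then θ = mean/k = 160/3.02 = 52.9.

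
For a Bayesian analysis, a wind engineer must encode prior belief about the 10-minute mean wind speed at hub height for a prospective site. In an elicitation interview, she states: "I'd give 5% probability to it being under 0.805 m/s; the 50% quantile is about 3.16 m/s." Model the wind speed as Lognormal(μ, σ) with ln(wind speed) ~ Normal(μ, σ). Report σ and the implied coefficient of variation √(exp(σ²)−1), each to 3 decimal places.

If T ~ Lognormal(μ,σ) then ln T ~ Normal(μ,σ), so the p-quantile of ln T is μ + z_p·σ.
ln(0.805) = -0.2169 and ln(3.16) = 1.151; z_{0.05} = -1.645, z_{0.5} = 0.
σ = (1.151 − -0.2169)/(0 − (-1.645)) = 0.831.
μ = -0.2169 − (-1.645)·0.831 = 1.151.
CV = √(exp(σ²)−1) = √(exp(0.6912)−1) = 0.998.

σ ≈ 0.831, CV ≈ 0.998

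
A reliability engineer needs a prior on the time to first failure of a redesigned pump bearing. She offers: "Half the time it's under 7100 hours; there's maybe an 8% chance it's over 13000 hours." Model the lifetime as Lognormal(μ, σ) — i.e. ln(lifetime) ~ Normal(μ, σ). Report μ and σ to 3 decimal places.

μ ≈ 8.868, σ ≈ 0.430

If T ~ Lognormal(μ,σ) then ln T ~ Normal(μ,σ), so the p-quantile of ln T is μ + z_p·σ.
ln(7100) = 8.868 and ln(13000) = 9.473; z_{0.5} = 0, z_{0.92} = 1.405.
σ = (9.473 − 8.868)/(1.405 − (0)) = 0.430.
μ = 8.868 − (0)·0.430 = 8.868.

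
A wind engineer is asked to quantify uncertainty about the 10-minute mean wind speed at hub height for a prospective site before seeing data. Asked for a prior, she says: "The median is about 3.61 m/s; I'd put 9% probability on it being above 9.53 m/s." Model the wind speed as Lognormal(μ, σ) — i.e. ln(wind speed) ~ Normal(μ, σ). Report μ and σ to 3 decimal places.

μ ≈ 1.284, σ ≈ 0.724

If T ~ Lognormal(μ,σ) then ln T ~ Normal(μ,σ), so the p-quantile of ln T is μ + z_p·σ.
ln(3.61) = 1.284 and ln(9.53) = 2.254; z_{0.5} = 0, z_{0.91} = 1.341.
σ = (2.254 − 1.284)/(1.341 − (0)) = 0.724.
μ = 1.284 − (0)·0.724 = 1.284.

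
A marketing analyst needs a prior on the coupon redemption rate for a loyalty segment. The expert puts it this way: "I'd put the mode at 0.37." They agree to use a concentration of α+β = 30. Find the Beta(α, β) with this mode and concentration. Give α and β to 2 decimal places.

For α,β > 1 the Beta mode is (α−1)/(α+β−2). With α+β = 30, the mode is (α−1)/28.
Set (α−1)/28 = 0.37 → α = 1 + 0.37·28 = 11.36.
β = 30 − α = 18.64.

α = 11.36, β = 18.64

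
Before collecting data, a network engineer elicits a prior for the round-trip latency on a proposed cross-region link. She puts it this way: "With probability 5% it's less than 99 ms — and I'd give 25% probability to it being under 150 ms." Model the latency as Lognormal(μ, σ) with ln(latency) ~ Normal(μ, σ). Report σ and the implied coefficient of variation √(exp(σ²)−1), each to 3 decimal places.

σ ≈ 0.428, CV ≈ 0.449

If T ~ Lognormal(μ,σ) then ln T ~ Normal(μ,σ), so the p-quantile of ln T is μ + z_p·σ.
ln(99) = 4.595 and ln(150) = 5.011; z_{0.05} = -1.645, z_{0.25} = -0.6745.
σ = (5.011 − 4.595)/(-0.6745 − (-1.645)) = 0.428.
μ = 4.595 − (-1.645)·0.428 = 5.299.
CV = √(exp(σ²)−1) = √(exp(0.1834)−1) = 0.449.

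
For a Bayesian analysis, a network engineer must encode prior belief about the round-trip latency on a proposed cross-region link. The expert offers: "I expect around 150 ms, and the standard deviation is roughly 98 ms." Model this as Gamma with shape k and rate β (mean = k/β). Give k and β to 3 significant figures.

For Gamma(k, rate β): mean = k/β, variance = k/β², so CV = 1/√k.
CV = SD/mean = 98/150 = 0.6533, hence k = 1/CV² = 2.34.
Then β = k/mean = 2.34/150 = 0.0156.

k ≈ 2.34, β ≈ 0.0156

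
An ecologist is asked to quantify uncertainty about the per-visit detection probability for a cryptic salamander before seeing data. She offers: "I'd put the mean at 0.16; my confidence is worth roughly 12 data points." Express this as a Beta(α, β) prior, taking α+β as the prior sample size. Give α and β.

α = 1.92, β = 10.08

Under the effective-sample-size interpretation, Beta(α, β) has prior mean α/(α+β) and prior sample size α+β.
So α+β = 12 and α/(α+β) = 0.16, giving α = 0.16·12 = 1.92 and β = 12 − 1.92 = 10.08.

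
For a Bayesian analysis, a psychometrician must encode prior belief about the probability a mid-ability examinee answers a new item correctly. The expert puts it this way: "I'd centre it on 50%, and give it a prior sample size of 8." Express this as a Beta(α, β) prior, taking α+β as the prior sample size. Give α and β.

α = 4, β = 4

Under the effective-sample-size interpretation, Beta(α, β) has prior mean α/(α+β) and prior sample size α+β.
So α+β = 8 and α/(α+β) = 0.5, giving α = 0.5·8 = 4 and β = 8 − 4 = 4.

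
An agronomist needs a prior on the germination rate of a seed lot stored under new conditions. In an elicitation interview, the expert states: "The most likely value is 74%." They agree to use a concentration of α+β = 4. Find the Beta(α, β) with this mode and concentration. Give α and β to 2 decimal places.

α = 2.48, β = 1.52

For α,β > 1 the Beta mode is (α−1)/(α+β−2). With α+β = 4, the mode is (α−1)/2.
Set (α−1)/2 = 0.74 → α = 1 + 0.74·2 = 2.48.
β = 4 − α = 1.52.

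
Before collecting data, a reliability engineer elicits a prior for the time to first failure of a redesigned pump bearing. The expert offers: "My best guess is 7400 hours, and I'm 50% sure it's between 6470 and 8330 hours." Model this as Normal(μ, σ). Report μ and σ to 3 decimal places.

μ = 7400.000, σ = 1378.820

A symmetric 50% interval runs μ ± z·σ with z = 0.6745.
Half-width = 930, so σ = 930/0.6745 = 1378.820.
μ is the stated best guess, 7400.000.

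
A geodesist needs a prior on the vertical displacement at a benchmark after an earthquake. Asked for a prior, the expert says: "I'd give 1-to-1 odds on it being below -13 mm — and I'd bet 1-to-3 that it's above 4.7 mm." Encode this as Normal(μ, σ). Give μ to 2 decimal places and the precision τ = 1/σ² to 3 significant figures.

The p-quantile of Normal(μ,σ) is μ + z_p·σ, with z_{0.5} = 0 and z_{0.75} = 0.6745.
Eliminate σ: μ = (z₂·x₁ − z₁·x₂)/(z₂ − z₁) = (0.6745·-13 − (0)·4.7)/0.6745 = -13.00.
Then σ = (x₂ − x₁)/(z₂ − z₁) = (4.7 − -13)/0.6745 = 26.24.
Precision τ = 1/σ² = 1/26.24² = 0.00145.

μ = -13.00, τ = 0.00145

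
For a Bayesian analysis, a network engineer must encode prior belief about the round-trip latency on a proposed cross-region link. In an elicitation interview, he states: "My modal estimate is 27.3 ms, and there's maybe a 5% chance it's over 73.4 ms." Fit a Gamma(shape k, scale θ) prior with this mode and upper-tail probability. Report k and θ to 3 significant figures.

k ≈ 3.75, θ ≈ 9.92

Gamma(k,θ) with k>1 has mode (k−1)θ, so θ = 27.3/(k−1).
Need P(X < 73.4) = 0.95 with θ tied to k this way. Start at k = 2, θ = 27.3: P(X<73.4) ≈ 0.749.
Too low — raise k to concentrate. Iterating converges to k ≈ 3.75.
Then θ = 27.3/(3.75−1) ≈ 9.92.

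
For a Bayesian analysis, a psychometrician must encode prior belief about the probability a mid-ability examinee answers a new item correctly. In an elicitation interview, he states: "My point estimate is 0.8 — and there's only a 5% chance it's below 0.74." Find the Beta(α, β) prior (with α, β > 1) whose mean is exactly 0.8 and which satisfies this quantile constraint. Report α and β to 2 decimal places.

α ≈ 104.10, β ≈ 26.02

With mean 0.8 fixed, write α = 0.8s, β = 0.2s where s = α+β.
Need P(θ < 0.74) = 0.05 under Beta(0.8s, 0.2s). Normal approximation: (q−m)/√(m(1−m)/s) ≈ z_{0.05} = -1.64, so s ≈ 0.8·0.2·(-1.64)²/(0.74−0.8)² = 120.2.
At s = 120.2: P(θ<0.74) ≈ 0.057. Adjusting to match 0.05 gives s ≈ 130.12.
So α = 0.8·130.12 ≈ 104.10, β = 0.2·130.12 ≈ 26.02.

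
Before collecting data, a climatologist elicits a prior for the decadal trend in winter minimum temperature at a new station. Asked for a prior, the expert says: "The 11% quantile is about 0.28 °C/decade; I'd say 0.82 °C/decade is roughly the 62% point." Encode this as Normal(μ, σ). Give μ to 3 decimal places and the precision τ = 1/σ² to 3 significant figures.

The p-quantile of Normal(μ,σ) is μ + z_p·σ, with z_{0.11} = -1.227 and z_{0.62} = 0.3055.
Eliminate σ: μ = (z₂·x₁ − z₁·x₂)/(z₂ − z₁) = (0.3055·0.28 − (-1.227)·0.82)/1.532 = 0.712.
Then σ = (x₂ − x₁)/(z₂ − z₁) = (0.82 − 0.28)/1.532 = 0.352.
Precision τ = 1/σ² = 1/0.3525² = 8.05.

μ = 0.712, τ = 8.05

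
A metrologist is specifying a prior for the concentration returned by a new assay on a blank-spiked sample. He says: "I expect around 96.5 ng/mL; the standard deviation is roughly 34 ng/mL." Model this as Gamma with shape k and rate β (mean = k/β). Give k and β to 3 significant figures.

For Gamma(k, rate β): mean = k/β, variance = k/β², so CV = 1/√k.
CV = SD/mean = 34/96.5 = 0.3523, hence k = 1/CV² = 8.06.
Then β = k/mean = 8.06/96.5 = 0.0835.

k ≈ 8.06, β ≈ 0.0835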